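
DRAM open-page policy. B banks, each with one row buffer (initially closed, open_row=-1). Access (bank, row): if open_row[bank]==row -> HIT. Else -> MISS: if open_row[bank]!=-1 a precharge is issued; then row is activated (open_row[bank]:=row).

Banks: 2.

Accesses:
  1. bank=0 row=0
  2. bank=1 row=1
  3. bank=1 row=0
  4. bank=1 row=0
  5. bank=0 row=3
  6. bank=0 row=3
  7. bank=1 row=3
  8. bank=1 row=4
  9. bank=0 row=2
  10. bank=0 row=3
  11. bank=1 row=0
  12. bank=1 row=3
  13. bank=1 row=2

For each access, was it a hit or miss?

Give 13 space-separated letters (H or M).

Acc 1: bank0 row0 -> MISS (open row0); precharges=0
Acc 2: bank1 row1 -> MISS (open row1); precharges=0
Acc 3: bank1 row0 -> MISS (open row0); precharges=1
Acc 4: bank1 row0 -> HIT
Acc 5: bank0 row3 -> MISS (open row3); precharges=2
Acc 6: bank0 row3 -> HIT
Acc 7: bank1 row3 -> MISS (open row3); precharges=3
Acc 8: bank1 row4 -> MISS (open row4); precharges=4
Acc 9: bank0 row2 -> MISS (open row2); precharges=5
Acc 10: bank0 row3 -> MISS (open row3); precharges=6
Acc 11: bank1 row0 -> MISS (open row0); precharges=7
Acc 12: bank1 row3 -> MISS (open row3); precharges=8
Acc 13: bank1 row2 -> MISS (open row2); precharges=9

Answer: M M M H M H M M M M M M M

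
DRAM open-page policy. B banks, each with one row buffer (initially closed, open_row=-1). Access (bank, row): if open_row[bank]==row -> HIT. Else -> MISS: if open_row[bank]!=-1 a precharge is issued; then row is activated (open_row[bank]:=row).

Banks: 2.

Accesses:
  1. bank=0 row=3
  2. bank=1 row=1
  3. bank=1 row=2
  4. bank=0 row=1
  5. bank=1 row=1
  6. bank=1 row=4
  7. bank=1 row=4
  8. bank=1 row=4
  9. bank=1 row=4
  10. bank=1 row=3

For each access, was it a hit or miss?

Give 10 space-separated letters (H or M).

Answer: M M M M M M H H H M

Derivation:
Acc 1: bank0 row3 -> MISS (open row3); precharges=0
Acc 2: bank1 row1 -> MISS (open row1); precharges=0
Acc 3: bank1 row2 -> MISS (open row2); precharges=1
Acc 4: bank0 row1 -> MISS (open row1); precharges=2
Acc 5: bank1 row1 -> MISS (open row1); precharges=3
Acc 6: bank1 row4 -> MISS (open row4); precharges=4
Acc 7: bank1 row4 -> HIT
Acc 8: bank1 row4 -> HIT
Acc 9: bank1 row4 -> HIT
Acc 10: bank1 row3 -> MISS (open row3); precharges=5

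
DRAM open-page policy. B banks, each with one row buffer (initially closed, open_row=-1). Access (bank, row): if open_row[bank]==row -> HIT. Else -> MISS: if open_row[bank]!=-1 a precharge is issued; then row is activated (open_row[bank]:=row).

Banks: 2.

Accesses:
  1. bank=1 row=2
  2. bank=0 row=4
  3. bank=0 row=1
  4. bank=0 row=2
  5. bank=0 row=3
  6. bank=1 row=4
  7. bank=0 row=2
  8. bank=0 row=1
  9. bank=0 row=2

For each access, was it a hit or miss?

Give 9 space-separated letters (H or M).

Acc 1: bank1 row2 -> MISS (open row2); precharges=0
Acc 2: bank0 row4 -> MISS (open row4); precharges=0
Acc 3: bank0 row1 -> MISS (open row1); precharges=1
Acc 4: bank0 row2 -> MISS (open row2); precharges=2
Acc 5: bank0 row3 -> MISS (open row3); precharges=3
Acc 6: bank1 row4 -> MISS (open row4); precharges=4
Acc 7: bank0 row2 -> MISS (open row2); precharges=5
Acc 8: bank0 row1 -> MISS (open row1); precharges=6
Acc 9: bank0 row2 -> MISS (open row2); precharges=7

Answer: M M M M M M M M M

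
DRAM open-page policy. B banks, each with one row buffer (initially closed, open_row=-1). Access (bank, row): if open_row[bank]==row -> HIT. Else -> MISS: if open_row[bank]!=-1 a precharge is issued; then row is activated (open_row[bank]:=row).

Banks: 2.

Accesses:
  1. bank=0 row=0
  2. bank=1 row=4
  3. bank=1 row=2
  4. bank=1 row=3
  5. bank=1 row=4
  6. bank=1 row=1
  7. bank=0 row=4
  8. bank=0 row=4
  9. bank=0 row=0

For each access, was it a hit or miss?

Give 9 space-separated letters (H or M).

Acc 1: bank0 row0 -> MISS (open row0); precharges=0
Acc 2: bank1 row4 -> MISS (open row4); precharges=0
Acc 3: bank1 row2 -> MISS (open row2); precharges=1
Acc 4: bank1 row3 -> MISS (open row3); precharges=2
Acc 5: bank1 row4 -> MISS (open row4); precharges=3
Acc 6: bank1 row1 -> MISS (open row1); precharges=4
Acc 7: bank0 row4 -> MISS (open row4); precharges=5
Acc 8: bank0 row4 -> HIT
Acc 9: bank0 row0 -> MISS (open row0); precharges=6

Answer: M M M M M M M H M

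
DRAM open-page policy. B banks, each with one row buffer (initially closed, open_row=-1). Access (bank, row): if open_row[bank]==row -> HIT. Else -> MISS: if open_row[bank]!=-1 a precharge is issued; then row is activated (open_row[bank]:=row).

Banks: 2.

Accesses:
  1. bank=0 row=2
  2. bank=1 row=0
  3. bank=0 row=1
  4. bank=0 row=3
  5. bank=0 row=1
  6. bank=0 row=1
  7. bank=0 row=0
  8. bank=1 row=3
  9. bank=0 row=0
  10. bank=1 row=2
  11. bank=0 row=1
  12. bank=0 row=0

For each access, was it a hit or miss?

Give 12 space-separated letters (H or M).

Acc 1: bank0 row2 -> MISS (open row2); precharges=0
Acc 2: bank1 row0 -> MISS (open row0); precharges=0
Acc 3: bank0 row1 -> MISS (open row1); precharges=1
Acc 4: bank0 row3 -> MISS (open row3); precharges=2
Acc 5: bank0 row1 -> MISS (open row1); precharges=3
Acc 6: bank0 row1 -> HIT
Acc 7: bank0 row0 -> MISS (open row0); precharges=4
Acc 8: bank1 row3 -> MISS (open row3); precharges=5
Acc 9: bank0 row0 -> HIT
Acc 10: bank1 row2 -> MISS (open row2); precharges=6
Acc 11: bank0 row1 -> MISS (open row1); precharges=7
Acc 12: bank0 row0 -> MISS (open row0); precharges=8

Answer: M M M M M H M M H M M M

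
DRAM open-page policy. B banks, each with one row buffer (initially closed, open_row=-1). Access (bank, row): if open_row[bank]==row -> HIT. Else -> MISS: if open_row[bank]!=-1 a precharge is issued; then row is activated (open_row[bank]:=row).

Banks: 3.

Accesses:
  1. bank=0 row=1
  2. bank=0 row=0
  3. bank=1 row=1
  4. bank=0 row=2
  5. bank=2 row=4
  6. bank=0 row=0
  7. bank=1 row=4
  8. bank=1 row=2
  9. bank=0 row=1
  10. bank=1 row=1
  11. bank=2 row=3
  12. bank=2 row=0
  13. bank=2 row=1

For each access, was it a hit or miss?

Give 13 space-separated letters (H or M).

Answer: M M M M M M M M M M M M M

Derivation:
Acc 1: bank0 row1 -> MISS (open row1); precharges=0
Acc 2: bank0 row0 -> MISS (open row0); precharges=1
Acc 3: bank1 row1 -> MISS (open row1); precharges=1
Acc 4: bank0 row2 -> MISS (open row2); precharges=2
Acc 5: bank2 row4 -> MISS (open row4); precharges=2
Acc 6: bank0 row0 -> MISS (open row0); precharges=3
Acc 7: bank1 row4 -> MISS (open row4); precharges=4
Acc 8: bank1 row2 -> MISS (open row2); precharges=5
Acc 9: bank0 row1 -> MISS (open row1); precharges=6
Acc 10: bank1 row1 -> MISS (open row1); precharges=7
Acc 11: bank2 row3 -> MISS (open row3); precharges=8
Acc 12: bank2 row0 -> MISS (open row0); precharges=9
Acc 13: bank2 row1 -> MISS (open row1); precharges=10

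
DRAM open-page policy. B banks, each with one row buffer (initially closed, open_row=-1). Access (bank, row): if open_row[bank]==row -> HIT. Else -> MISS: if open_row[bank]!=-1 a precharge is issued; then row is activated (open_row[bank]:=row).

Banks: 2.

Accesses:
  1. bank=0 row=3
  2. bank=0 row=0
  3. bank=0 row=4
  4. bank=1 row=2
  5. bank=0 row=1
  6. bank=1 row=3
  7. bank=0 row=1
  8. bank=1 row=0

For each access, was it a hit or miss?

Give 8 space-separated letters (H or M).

Answer: M M M M M M H M

Derivation:
Acc 1: bank0 row3 -> MISS (open row3); precharges=0
Acc 2: bank0 row0 -> MISS (open row0); precharges=1
Acc 3: bank0 row4 -> MISS (open row4); precharges=2
Acc 4: bank1 row2 -> MISS (open row2); precharges=2
Acc 5: bank0 row1 -> MISS (open row1); precharges=3
Acc 6: bank1 row3 -> MISS (open row3); precharges=4
Acc 7: bank0 row1 -> HIT
Acc 8: bank1 row0 -> MISS (open row0); precharges=5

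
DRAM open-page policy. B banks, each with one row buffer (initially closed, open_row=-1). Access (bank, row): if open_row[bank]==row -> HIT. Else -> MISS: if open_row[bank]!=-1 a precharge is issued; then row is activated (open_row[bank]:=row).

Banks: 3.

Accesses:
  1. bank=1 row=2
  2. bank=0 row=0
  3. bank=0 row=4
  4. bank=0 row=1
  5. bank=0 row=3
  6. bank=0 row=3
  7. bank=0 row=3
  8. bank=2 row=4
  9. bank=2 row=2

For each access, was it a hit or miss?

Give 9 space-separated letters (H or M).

Answer: M M M M M H H M M

Derivation:
Acc 1: bank1 row2 -> MISS (open row2); precharges=0
Acc 2: bank0 row0 -> MISS (open row0); precharges=0
Acc 3: bank0 row4 -> MISS (open row4); precharges=1
Acc 4: bank0 row1 -> MISS (open row1); precharges=2
Acc 5: bank0 row3 -> MISS (open row3); precharges=3
Acc 6: bank0 row3 -> HIT
Acc 7: bank0 row3 -> HIT
Acc 8: bank2 row4 -> MISS (open row4); precharges=3
Acc 9: bank2 row2 -> MISS (open row2); precharges=4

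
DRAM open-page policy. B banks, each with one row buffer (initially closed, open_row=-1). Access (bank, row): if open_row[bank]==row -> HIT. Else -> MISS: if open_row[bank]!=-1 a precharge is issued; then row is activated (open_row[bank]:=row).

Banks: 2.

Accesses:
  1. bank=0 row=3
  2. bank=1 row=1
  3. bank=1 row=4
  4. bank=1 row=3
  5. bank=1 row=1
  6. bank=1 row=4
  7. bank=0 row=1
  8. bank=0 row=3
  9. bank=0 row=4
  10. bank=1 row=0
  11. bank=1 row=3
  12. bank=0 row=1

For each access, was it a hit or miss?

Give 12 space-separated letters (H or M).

Acc 1: bank0 row3 -> MISS (open row3); precharges=0
Acc 2: bank1 row1 -> MISS (open row1); precharges=0
Acc 3: bank1 row4 -> MISS (open row4); precharges=1
Acc 4: bank1 row3 -> MISS (open row3); precharges=2
Acc 5: bank1 row1 -> MISS (open row1); precharges=3
Acc 6: bank1 row4 -> MISS (open row4); precharges=4
Acc 7: bank0 row1 -> MISS (open row1); precharges=5
Acc 8: bank0 row3 -> MISS (open row3); precharges=6
Acc 9: bank0 row4 -> MISS (open row4); precharges=7
Acc 10: bank1 row0 -> MISS (open row0); precharges=8
Acc 11: bank1 row3 -> MISS (open row3); precharges=9
Acc 12: bank0 row1 -> MISS (open row1); precharges=10

Answer: M M M M M M M M M M M M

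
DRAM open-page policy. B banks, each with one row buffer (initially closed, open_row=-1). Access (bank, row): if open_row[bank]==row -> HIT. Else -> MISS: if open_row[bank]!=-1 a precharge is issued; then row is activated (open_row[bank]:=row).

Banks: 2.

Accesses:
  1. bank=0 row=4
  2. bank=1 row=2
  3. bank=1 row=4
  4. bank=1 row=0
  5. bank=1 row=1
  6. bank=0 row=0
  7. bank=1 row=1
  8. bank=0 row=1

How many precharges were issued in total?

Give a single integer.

Acc 1: bank0 row4 -> MISS (open row4); precharges=0
Acc 2: bank1 row2 -> MISS (open row2); precharges=0
Acc 3: bank1 row4 -> MISS (open row4); precharges=1
Acc 4: bank1 row0 -> MISS (open row0); precharges=2
Acc 5: bank1 row1 -> MISS (open row1); precharges=3
Acc 6: bank0 row0 -> MISS (open row0); precharges=4
Acc 7: bank1 row1 -> HIT
Acc 8: bank0 row1 -> MISS (open row1); precharges=5

Answer: 5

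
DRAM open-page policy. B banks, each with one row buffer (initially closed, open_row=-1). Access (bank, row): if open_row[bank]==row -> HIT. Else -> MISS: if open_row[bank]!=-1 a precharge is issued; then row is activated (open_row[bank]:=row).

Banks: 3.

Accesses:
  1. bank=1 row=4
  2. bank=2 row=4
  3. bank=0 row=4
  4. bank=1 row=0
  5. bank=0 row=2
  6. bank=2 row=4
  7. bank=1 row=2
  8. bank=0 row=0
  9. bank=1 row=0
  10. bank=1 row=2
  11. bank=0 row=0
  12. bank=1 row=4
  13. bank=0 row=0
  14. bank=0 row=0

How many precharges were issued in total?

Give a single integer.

Acc 1: bank1 row4 -> MISS (open row4); precharges=0
Acc 2: bank2 row4 -> MISS (open row4); precharges=0
Acc 3: bank0 row4 -> MISS (open row4); precharges=0
Acc 4: bank1 row0 -> MISS (open row0); precharges=1
Acc 5: bank0 row2 -> MISS (open row2); precharges=2
Acc 6: bank2 row4 -> HIT
Acc 7: bank1 row2 -> MISS (open row2); precharges=3
Acc 8: bank0 row0 -> MISS (open row0); precharges=4
Acc 9: bank1 row0 -> MISS (open row0); precharges=5
Acc 10: bank1 row2 -> MISS (open row2); precharges=6
Acc 11: bank0 row0 -> HIT
Acc 12: bank1 row4 -> MISS (open row4); precharges=7
Acc 13: bank0 row0 -> HIT
Acc 14: bank0 row0 -> HIT

Answer: 7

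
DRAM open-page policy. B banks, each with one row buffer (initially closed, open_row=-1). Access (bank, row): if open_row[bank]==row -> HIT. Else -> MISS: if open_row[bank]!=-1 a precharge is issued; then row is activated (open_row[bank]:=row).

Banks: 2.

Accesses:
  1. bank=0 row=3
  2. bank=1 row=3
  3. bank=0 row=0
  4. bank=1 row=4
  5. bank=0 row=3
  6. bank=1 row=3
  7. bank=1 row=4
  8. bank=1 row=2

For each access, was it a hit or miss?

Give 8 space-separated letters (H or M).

Answer: M M M M M M M M

Derivation:
Acc 1: bank0 row3 -> MISS (open row3); precharges=0
Acc 2: bank1 row3 -> MISS (open row3); precharges=0
Acc 3: bank0 row0 -> MISS (open row0); precharges=1
Acc 4: bank1 row4 -> MISS (open row4); precharges=2
Acc 5: bank0 row3 -> MISS (open row3); precharges=3
Acc 6: bank1 row3 -> MISS (open row3); precharges=4
Acc 7: bank1 row4 -> MISS (open row4); precharges=5
Acc 8: bank1 row2 -> MISS (open row2); precharges=6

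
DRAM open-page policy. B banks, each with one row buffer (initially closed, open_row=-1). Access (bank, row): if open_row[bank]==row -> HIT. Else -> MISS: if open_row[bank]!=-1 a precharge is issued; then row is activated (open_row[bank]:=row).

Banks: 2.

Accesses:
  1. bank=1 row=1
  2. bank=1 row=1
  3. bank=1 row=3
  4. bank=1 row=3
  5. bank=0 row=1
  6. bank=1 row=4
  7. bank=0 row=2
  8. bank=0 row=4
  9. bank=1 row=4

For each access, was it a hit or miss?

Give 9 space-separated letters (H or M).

Acc 1: bank1 row1 -> MISS (open row1); precharges=0
Acc 2: bank1 row1 -> HIT
Acc 3: bank1 row3 -> MISS (open row3); precharges=1
Acc 4: bank1 row3 -> HIT
Acc 5: bank0 row1 -> MISS (open row1); precharges=1
Acc 6: bank1 row4 -> MISS (open row4); precharges=2
Acc 7: bank0 row2 -> MISS (open row2); precharges=3
Acc 8: bank0 row4 -> MISS (open row4); precharges=4
Acc 9: bank1 row4 -> HIT

Answer: M H M H M M M M H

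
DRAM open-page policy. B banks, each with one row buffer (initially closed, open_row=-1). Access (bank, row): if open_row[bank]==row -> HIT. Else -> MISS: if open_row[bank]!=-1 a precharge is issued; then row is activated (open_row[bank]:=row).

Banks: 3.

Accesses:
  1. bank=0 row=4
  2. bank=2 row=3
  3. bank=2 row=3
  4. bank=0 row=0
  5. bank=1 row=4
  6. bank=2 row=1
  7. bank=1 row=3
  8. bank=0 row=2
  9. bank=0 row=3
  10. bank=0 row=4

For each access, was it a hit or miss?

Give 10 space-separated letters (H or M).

Answer: M M H M M M M M M M

Derivation:
Acc 1: bank0 row4 -> MISS (open row4); precharges=0
Acc 2: bank2 row3 -> MISS (open row3); precharges=0
Acc 3: bank2 row3 -> HIT
Acc 4: bank0 row0 -> MISS (open row0); precharges=1
Acc 5: bank1 row4 -> MISS (open row4); precharges=1
Acc 6: bank2 row1 -> MISS (open row1); precharges=2
Acc 7: bank1 row3 -> MISS (open row3); precharges=3
Acc 8: bank0 row2 -> MISS (open row2); precharges=4
Acc 9: bank0 row3 -> MISS (open row3); precharges=5
Acc 10: bank0 row4 -> MISS (open row4); precharges=6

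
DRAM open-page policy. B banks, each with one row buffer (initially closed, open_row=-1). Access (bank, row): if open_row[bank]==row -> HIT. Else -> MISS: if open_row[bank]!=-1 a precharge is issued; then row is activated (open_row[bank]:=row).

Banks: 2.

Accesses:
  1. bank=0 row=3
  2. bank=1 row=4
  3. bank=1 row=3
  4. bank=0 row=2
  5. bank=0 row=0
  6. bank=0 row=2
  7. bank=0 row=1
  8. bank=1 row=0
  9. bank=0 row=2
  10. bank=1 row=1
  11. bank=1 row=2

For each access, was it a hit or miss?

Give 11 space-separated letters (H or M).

Answer: M M M M M M M M M M M

Derivation:
Acc 1: bank0 row3 -> MISS (open row3); precharges=0
Acc 2: bank1 row4 -> MISS (open row4); precharges=0
Acc 3: bank1 row3 -> MISS (open row3); precharges=1
Acc 4: bank0 row2 -> MISS (open row2); precharges=2
Acc 5: bank0 row0 -> MISS (open row0); precharges=3
Acc 6: bank0 row2 -> MISS (open row2); precharges=4
Acc 7: bank0 row1 -> MISS (open row1); precharges=5
Acc 8: bank1 row0 -> MISS (open row0); precharges=6
Acc 9: bank0 row2 -> MISS (open row2); precharges=7
Acc 10: bank1 row1 -> MISS (open row1); precharges=8
Acc 11: bank1 row2 -> MISS (open row2); precharges=9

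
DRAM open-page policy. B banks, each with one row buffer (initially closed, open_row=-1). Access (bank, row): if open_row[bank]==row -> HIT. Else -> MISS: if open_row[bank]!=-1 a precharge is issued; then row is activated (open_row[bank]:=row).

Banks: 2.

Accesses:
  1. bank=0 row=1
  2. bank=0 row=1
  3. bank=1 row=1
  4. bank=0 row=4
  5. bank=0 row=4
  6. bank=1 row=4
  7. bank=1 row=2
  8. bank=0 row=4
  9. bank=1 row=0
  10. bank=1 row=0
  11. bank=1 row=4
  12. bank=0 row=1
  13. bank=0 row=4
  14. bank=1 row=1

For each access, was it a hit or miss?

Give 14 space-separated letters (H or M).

Acc 1: bank0 row1 -> MISS (open row1); precharges=0
Acc 2: bank0 row1 -> HIT
Acc 3: bank1 row1 -> MISS (open row1); precharges=0
Acc 4: bank0 row4 -> MISS (open row4); precharges=1
Acc 5: bank0 row4 -> HIT
Acc 6: bank1 row4 -> MISS (open row4); precharges=2
Acc 7: bank1 row2 -> MISS (open row2); precharges=3
Acc 8: bank0 row4 -> HIT
Acc 9: bank1 row0 -> MISS (open row0); precharges=4
Acc 10: bank1 row0 -> HIT
Acc 11: bank1 row4 -> MISS (open row4); precharges=5
Acc 12: bank0 row1 -> MISS (open row1); precharges=6
Acc 13: bank0 row4 -> MISS (open row4); precharges=7
Acc 14: bank1 row1 -> MISS (open row1); precharges=8

Answer: M H M M H M M H M H M M M M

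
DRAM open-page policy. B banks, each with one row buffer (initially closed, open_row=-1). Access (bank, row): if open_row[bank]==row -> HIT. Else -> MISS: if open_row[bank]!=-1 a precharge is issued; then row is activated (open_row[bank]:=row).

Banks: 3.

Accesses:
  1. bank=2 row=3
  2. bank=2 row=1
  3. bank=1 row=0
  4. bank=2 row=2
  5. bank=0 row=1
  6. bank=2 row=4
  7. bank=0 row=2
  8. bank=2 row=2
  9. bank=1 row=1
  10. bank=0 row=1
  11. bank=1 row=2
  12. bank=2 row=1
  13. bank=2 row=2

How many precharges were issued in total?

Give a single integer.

Answer: 10

Derivation:
Acc 1: bank2 row3 -> MISS (open row3); precharges=0
Acc 2: bank2 row1 -> MISS (open row1); precharges=1
Acc 3: bank1 row0 -> MISS (open row0); precharges=1
Acc 4: bank2 row2 -> MISS (open row2); precharges=2
Acc 5: bank0 row1 -> MISS (open row1); precharges=2
Acc 6: bank2 row4 -> MISS (open row4); precharges=3
Acc 7: bank0 row2 -> MISS (open row2); precharges=4
Acc 8: bank2 row2 -> MISS (open row2); precharges=5
Acc 9: bank1 row1 -> MISS (open row1); precharges=6
Acc 10: bank0 row1 -> MISS (open row1); precharges=7
Acc 11: bank1 row2 -> MISS (open row2); precharges=8
Acc 12: bank2 row1 -> MISS (open row1); precharges=9
Acc 13: bank2 row2 -> MISS (open row2); precharges=10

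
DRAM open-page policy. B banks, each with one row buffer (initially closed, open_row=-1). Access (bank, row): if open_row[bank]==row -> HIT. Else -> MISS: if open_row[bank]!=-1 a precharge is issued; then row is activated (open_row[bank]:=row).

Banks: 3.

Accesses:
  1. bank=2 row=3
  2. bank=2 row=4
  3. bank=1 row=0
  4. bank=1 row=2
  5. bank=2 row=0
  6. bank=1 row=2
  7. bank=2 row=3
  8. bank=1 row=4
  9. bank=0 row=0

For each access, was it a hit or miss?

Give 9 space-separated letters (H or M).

Answer: M M M M M H M M M

Derivation:
Acc 1: bank2 row3 -> MISS (open row3); precharges=0
Acc 2: bank2 row4 -> MISS (open row4); precharges=1
Acc 3: bank1 row0 -> MISS (open row0); precharges=1
Acc 4: bank1 row2 -> MISS (open row2); precharges=2
Acc 5: bank2 row0 -> MISS (open row0); precharges=3
Acc 6: bank1 row2 -> HIT
Acc 7: bank2 row3 -> MISS (open row3); precharges=4
Acc 8: bank1 row4 -> MISS (open row4); precharges=5
Acc 9: bank0 row0 -> MISS (open row0); precharges=5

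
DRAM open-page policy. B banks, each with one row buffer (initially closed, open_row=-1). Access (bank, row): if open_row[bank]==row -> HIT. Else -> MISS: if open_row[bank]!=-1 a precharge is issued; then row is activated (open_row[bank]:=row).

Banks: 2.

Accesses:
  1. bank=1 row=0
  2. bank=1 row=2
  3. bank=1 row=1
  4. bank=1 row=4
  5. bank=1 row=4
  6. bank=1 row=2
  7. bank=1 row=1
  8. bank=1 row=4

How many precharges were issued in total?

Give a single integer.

Answer: 6

Derivation:
Acc 1: bank1 row0 -> MISS (open row0); precharges=0
Acc 2: bank1 row2 -> MISS (open row2); precharges=1
Acc 3: bank1 row1 -> MISS (open row1); precharges=2
Acc 4: bank1 row4 -> MISS (open row4); precharges=3
Acc 5: bank1 row4 -> HIT
Acc 6: bank1 row2 -> MISS (open row2); precharges=4
Acc 7: bank1 row1 -> MISS (open row1); precharges=5
Acc 8: bank1 row4 -> MISS (open row4); precharges=6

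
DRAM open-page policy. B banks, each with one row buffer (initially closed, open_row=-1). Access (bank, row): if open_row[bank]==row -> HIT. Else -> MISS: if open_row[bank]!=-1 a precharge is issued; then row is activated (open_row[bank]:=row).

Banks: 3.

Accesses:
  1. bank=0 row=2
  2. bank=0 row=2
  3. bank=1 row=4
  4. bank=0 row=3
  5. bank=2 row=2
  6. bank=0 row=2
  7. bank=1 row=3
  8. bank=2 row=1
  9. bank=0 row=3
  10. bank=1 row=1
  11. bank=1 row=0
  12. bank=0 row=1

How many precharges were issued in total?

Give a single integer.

Answer: 8

Derivation:
Acc 1: bank0 row2 -> MISS (open row2); precharges=0
Acc 2: bank0 row2 -> HIT
Acc 3: bank1 row4 -> MISS (open row4); precharges=0
Acc 4: bank0 row3 -> MISS (open row3); precharges=1
Acc 5: bank2 row2 -> MISS (open row2); precharges=1
Acc 6: bank0 row2 -> MISS (open row2); precharges=2
Acc 7: bank1 row3 -> MISS (open row3); precharges=3
Acc 8: bank2 row1 -> MISS (open row1); precharges=4
Acc 9: bank0 row3 -> MISS (open row3); precharges=5
Acc 10: bank1 row1 -> MISS (open row1); precharges=6
Acc 11: bank1 row0 -> MISS (open row0); precharges=7
Acc 12: bank0 row1 -> MISS (open row1); precharges=8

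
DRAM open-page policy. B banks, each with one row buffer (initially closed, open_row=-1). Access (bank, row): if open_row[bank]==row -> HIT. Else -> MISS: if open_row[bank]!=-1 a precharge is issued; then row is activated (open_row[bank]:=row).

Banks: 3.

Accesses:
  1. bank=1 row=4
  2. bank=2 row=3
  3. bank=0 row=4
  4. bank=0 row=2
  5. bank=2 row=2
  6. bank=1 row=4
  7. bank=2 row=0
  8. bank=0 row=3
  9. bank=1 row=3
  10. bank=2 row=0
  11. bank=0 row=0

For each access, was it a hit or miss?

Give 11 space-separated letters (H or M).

Acc 1: bank1 row4 -> MISS (open row4); precharges=0
Acc 2: bank2 row3 -> MISS (open row3); precharges=0
Acc 3: bank0 row4 -> MISS (open row4); precharges=0
Acc 4: bank0 row2 -> MISS (open row2); precharges=1
Acc 5: bank2 row2 -> MISS (open row2); precharges=2
Acc 6: bank1 row4 -> HIT
Acc 7: bank2 row0 -> MISS (open row0); precharges=3
Acc 8: bank0 row3 -> MISS (open row3); precharges=4
Acc 9: bank1 row3 -> MISS (open row3); precharges=5
Acc 10: bank2 row0 -> HIT
Acc 11: bank0 row0 -> MISS (open row0); precharges=6

Answer: M M M M M H M M M H M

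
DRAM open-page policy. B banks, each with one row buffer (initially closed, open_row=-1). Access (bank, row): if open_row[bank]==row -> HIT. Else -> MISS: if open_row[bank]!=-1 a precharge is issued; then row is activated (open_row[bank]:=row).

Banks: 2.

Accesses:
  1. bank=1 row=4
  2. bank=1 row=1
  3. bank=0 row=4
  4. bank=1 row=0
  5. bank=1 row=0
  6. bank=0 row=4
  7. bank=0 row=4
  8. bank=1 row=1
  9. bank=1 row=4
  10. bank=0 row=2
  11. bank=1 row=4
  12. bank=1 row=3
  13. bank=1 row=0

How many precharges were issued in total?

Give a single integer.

Answer: 7

Derivation:
Acc 1: bank1 row4 -> MISS (open row4); precharges=0
Acc 2: bank1 row1 -> MISS (open row1); precharges=1
Acc 3: bank0 row4 -> MISS (open row4); precharges=1
Acc 4: bank1 row0 -> MISS (open row0); precharges=2
Acc 5: bank1 row0 -> HIT
Acc 6: bank0 row4 -> HIT
Acc 7: bank0 row4 -> HIT
Acc 8: bank1 row1 -> MISS (open row1); precharges=3
Acc 9: bank1 row4 -> MISS (open row4); precharges=4
Acc 10: bank0 row2 -> MISS (open row2); precharges=5
Acc 11: bank1 row4 -> HIT
Acc 12: bank1 row3 -> MISS (open row3); precharges=6
Acc 13: bank1 row0 -> MISS (open row0); precharges=7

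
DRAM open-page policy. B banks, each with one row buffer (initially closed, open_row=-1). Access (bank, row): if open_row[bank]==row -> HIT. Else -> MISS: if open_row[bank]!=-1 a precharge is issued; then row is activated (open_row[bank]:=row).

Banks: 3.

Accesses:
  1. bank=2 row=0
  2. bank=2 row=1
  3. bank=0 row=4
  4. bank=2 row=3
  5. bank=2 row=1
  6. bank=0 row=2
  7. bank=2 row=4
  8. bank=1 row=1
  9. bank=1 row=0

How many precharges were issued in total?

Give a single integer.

Answer: 6

Derivation:
Acc 1: bank2 row0 -> MISS (open row0); precharges=0
Acc 2: bank2 row1 -> MISS (open row1); precharges=1
Acc 3: bank0 row4 -> MISS (open row4); precharges=1
Acc 4: bank2 row3 -> MISS (open row3); precharges=2
Acc 5: bank2 row1 -> MISS (open row1); precharges=3
Acc 6: bank0 row2 -> MISS (open row2); precharges=4
Acc 7: bank2 row4 -> MISS (open row4); precharges=5
Acc 8: bank1 row1 -> MISS (open row1); precharges=5
Acc 9: bank1 row0 -> MISS (open row0); precharges=6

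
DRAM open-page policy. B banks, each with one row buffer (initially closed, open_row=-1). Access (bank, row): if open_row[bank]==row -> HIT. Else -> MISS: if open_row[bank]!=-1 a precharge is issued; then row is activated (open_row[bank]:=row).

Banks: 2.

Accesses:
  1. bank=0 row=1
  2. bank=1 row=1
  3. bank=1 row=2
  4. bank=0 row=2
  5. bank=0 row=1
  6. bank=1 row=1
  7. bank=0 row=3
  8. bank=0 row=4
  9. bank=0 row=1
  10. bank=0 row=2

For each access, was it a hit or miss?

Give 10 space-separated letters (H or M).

Acc 1: bank0 row1 -> MISS (open row1); precharges=0
Acc 2: bank1 row1 -> MISS (open row1); precharges=0
Acc 3: bank1 row2 -> MISS (open row2); precharges=1
Acc 4: bank0 row2 -> MISS (open row2); precharges=2
Acc 5: bank0 row1 -> MISS (open row1); precharges=3
Acc 6: bank1 row1 -> MISS (open row1); precharges=4
Acc 7: bank0 row3 -> MISS (open row3); precharges=5
Acc 8: bank0 row4 -> MISS (open row4); precharges=6
Acc 9: bank0 row1 -> MISS (open row1); precharges=7
Acc 10: bank0 row2 -> MISS (open row2); precharges=8

Answer: M M M M M M M M M M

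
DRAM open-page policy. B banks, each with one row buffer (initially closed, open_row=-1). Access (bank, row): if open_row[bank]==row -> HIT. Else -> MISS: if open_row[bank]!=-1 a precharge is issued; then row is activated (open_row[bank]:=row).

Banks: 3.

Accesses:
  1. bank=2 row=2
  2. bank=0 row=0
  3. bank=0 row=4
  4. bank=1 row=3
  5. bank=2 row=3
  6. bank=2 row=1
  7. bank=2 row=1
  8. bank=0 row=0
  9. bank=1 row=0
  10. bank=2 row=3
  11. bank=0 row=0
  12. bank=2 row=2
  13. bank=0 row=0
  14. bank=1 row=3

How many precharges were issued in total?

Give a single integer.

Answer: 8

Derivation:
Acc 1: bank2 row2 -> MISS (open row2); precharges=0
Acc 2: bank0 row0 -> MISS (open row0); precharges=0
Acc 3: bank0 row4 -> MISS (open row4); precharges=1
Acc 4: bank1 row3 -> MISS (open row3); precharges=1
Acc 5: bank2 row3 -> MISS (open row3); precharges=2
Acc 6: bank2 row1 -> MISS (open row1); precharges=3
Acc 7: bank2 row1 -> HIT
Acc 8: bank0 row0 -> MISS (open row0); precharges=4
Acc 9: bank1 row0 -> MISS (open row0); precharges=5
Acc 10: bank2 row3 -> MISS (open row3); precharges=6
Acc 11: bank0 row0 -> HIT
Acc 12: bank2 row2 -> MISS (open row2); precharges=7
Acc 13: bank0 row0 -> HIT
Acc 14: bank1 row3 -> MISS (open row3); precharges=8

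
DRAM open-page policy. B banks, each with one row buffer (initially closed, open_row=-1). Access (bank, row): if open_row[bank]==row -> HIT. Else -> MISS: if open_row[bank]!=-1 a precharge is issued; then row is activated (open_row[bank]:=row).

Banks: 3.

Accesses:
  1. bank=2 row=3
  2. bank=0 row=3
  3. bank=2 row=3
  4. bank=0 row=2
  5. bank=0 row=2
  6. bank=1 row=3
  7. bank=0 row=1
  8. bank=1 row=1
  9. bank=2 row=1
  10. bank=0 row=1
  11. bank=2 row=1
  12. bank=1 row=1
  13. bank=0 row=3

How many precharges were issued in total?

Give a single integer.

Acc 1: bank2 row3 -> MISS (open row3); precharges=0
Acc 2: bank0 row3 -> MISS (open row3); precharges=0
Acc 3: bank2 row3 -> HIT
Acc 4: bank0 row2 -> MISS (open row2); precharges=1
Acc 5: bank0 row2 -> HIT
Acc 6: bank1 row3 -> MISS (open row3); precharges=1
Acc 7: bank0 row1 -> MISS (open row1); precharges=2
Acc 8: bank1 row1 -> MISS (open row1); precharges=3
Acc 9: bank2 row1 -> MISS (open row1); precharges=4
Acc 10: bank0 row1 -> HIT
Acc 11: bank2 row1 -> HIT
Acc 12: bank1 row1 -> HIT
Acc 13: bank0 row3 -> MISS (open row3); precharges=5

Answer: 5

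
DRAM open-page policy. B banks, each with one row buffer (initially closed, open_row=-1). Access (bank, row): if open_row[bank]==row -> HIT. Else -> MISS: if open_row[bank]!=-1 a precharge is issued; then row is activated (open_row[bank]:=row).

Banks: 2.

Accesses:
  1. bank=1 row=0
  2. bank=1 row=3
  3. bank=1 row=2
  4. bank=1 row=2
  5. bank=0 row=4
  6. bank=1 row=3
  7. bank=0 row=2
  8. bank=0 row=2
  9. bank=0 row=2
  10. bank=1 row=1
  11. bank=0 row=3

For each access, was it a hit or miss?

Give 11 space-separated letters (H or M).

Answer: M M M H M M M H H M M

Derivation:
Acc 1: bank1 row0 -> MISS (open row0); precharges=0
Acc 2: bank1 row3 -> MISS (open row3); precharges=1
Acc 3: bank1 row2 -> MISS (open row2); precharges=2
Acc 4: bank1 row2 -> HIT
Acc 5: bank0 row4 -> MISS (open row4); precharges=2
Acc 6: bank1 row3 -> MISS (open row3); precharges=3
Acc 7: bank0 row2 -> MISS (open row2); precharges=4
Acc 8: bank0 row2 -> HIT
Acc 9: bank0 row2 -> HIT
Acc 10: bank1 row1 -> MISS (open row1); precharges=5
Acc 11: bank0 row3 -> MISS (open row3); precharges=6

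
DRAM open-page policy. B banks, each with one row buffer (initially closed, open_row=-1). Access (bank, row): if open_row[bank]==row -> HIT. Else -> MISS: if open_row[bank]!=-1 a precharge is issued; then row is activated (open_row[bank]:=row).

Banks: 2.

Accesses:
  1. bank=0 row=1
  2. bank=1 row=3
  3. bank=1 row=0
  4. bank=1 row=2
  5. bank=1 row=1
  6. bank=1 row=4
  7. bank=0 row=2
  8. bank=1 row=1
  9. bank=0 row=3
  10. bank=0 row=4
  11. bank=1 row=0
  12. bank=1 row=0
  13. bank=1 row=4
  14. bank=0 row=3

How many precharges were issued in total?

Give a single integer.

Acc 1: bank0 row1 -> MISS (open row1); precharges=0
Acc 2: bank1 row3 -> MISS (open row3); precharges=0
Acc 3: bank1 row0 -> MISS (open row0); precharges=1
Acc 4: bank1 row2 -> MISS (open row2); precharges=2
Acc 5: bank1 row1 -> MISS (open row1); precharges=3
Acc 6: bank1 row4 -> MISS (open row4); precharges=4
Acc 7: bank0 row2 -> MISS (open row2); precharges=5
Acc 8: bank1 row1 -> MISS (open row1); precharges=6
Acc 9: bank0 row3 -> MISS (open row3); precharges=7
Acc 10: bank0 row4 -> MISS (open row4); precharges=8
Acc 11: bank1 row0 -> MISS (open row0); precharges=9
Acc 12: bank1 row0 -> HIT
Acc 13: bank1 row4 -> MISS (open row4); precharges=10
Acc 14: bank0 row3 -> MISS (open row3); precharges=11

Answer: 11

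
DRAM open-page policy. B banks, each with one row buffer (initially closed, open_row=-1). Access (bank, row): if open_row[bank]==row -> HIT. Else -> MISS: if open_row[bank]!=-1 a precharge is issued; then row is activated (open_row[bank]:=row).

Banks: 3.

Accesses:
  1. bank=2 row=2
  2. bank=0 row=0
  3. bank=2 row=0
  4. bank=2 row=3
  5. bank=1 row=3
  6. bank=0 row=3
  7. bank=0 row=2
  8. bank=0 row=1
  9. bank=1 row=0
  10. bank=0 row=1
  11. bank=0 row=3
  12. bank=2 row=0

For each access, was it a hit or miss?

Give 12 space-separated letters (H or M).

Acc 1: bank2 row2 -> MISS (open row2); precharges=0
Acc 2: bank0 row0 -> MISS (open row0); precharges=0
Acc 3: bank2 row0 -> MISS (open row0); precharges=1
Acc 4: bank2 row3 -> MISS (open row3); precharges=2
Acc 5: bank1 row3 -> MISS (open row3); precharges=2
Acc 6: bank0 row3 -> MISS (open row3); precharges=3
Acc 7: bank0 row2 -> MISS (open row2); precharges=4
Acc 8: bank0 row1 -> MISS (open row1); precharges=5
Acc 9: bank1 row0 -> MISS (open row0); precharges=6
Acc 10: bank0 row1 -> HIT
Acc 11: bank0 row3 -> MISS (open row3); precharges=7
Acc 12: bank2 row0 -> MISS (open row0); precharges=8

Answer: M M M M M M M M M H M M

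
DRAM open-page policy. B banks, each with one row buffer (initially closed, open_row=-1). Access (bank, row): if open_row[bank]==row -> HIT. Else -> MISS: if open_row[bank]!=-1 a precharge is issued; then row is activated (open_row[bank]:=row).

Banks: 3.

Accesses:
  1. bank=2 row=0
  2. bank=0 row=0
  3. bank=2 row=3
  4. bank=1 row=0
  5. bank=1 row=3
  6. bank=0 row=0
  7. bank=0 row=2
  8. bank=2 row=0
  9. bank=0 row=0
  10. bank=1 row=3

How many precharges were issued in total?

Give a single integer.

Answer: 5

Derivation:
Acc 1: bank2 row0 -> MISS (open row0); precharges=0
Acc 2: bank0 row0 -> MISS (open row0); precharges=0
Acc 3: bank2 row3 -> MISS (open row3); precharges=1
Acc 4: bank1 row0 -> MISS (open row0); precharges=1
Acc 5: bank1 row3 -> MISS (open row3); precharges=2
Acc 6: bank0 row0 -> HIT
Acc 7: bank0 row2 -> MISS (open row2); precharges=3
Acc 8: bank2 row0 -> MISS (open row0); precharges=4
Acc 9: bank0 row0 -> MISS (open row0); precharges=5
Acc 10: bank1 row3 -> HIT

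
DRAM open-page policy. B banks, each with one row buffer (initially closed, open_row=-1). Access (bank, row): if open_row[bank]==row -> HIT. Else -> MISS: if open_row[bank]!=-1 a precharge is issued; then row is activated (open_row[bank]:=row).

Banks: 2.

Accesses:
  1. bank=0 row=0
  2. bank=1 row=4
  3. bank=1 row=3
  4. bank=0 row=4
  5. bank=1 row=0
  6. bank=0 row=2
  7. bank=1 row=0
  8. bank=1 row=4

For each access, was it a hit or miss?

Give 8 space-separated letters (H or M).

Acc 1: bank0 row0 -> MISS (open row0); precharges=0
Acc 2: bank1 row4 -> MISS (open row4); precharges=0
Acc 3: bank1 row3 -> MISS (open row3); precharges=1
Acc 4: bank0 row4 -> MISS (open row4); precharges=2
Acc 5: bank1 row0 -> MISS (open row0); precharges=3
Acc 6: bank0 row2 -> MISS (open row2); precharges=4
Acc 7: bank1 row0 -> HIT
Acc 8: bank1 row4 -> MISS (open row4); precharges=5

Answer: M M M M M M H M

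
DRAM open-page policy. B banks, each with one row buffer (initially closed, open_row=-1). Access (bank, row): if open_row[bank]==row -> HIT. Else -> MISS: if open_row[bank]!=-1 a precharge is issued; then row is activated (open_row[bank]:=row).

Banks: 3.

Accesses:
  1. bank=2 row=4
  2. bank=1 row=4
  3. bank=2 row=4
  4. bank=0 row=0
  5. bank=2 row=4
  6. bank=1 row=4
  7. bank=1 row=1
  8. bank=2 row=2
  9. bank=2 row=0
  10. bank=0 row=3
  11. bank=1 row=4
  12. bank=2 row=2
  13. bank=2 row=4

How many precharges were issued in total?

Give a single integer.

Acc 1: bank2 row4 -> MISS (open row4); precharges=0
Acc 2: bank1 row4 -> MISS (open row4); precharges=0
Acc 3: bank2 row4 -> HIT
Acc 4: bank0 row0 -> MISS (open row0); precharges=0
Acc 5: bank2 row4 -> HIT
Acc 6: bank1 row4 -> HIT
Acc 7: bank1 row1 -> MISS (open row1); precharges=1
Acc 8: bank2 row2 -> MISS (open row2); precharges=2
Acc 9: bank2 row0 -> MISS (open row0); precharges=3
Acc 10: bank0 row3 -> MISS (open row3); precharges=4
Acc 11: bank1 row4 -> MISS (open row4); precharges=5
Acc 12: bank2 row2 -> MISS (open row2); precharges=6
Acc 13: bank2 row4 -> MISS (open row4); precharges=7

Answer: 7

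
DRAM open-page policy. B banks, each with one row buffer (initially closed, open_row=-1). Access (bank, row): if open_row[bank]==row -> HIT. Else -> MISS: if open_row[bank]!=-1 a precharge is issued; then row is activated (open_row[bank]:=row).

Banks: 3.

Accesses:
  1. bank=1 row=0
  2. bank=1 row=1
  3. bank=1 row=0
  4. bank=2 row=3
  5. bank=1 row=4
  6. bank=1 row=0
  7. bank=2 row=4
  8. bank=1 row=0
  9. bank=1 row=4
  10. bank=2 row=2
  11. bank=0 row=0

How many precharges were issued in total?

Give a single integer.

Acc 1: bank1 row0 -> MISS (open row0); precharges=0
Acc 2: bank1 row1 -> MISS (open row1); precharges=1
Acc 3: bank1 row0 -> MISS (open row0); precharges=2
Acc 4: bank2 row3 -> MISS (open row3); precharges=2
Acc 5: bank1 row4 -> MISS (open row4); precharges=3
Acc 6: bank1 row0 -> MISS (open row0); precharges=4
Acc 7: bank2 row4 -> MISS (open row4); precharges=5
Acc 8: bank1 row0 -> HIT
Acc 9: bank1 row4 -> MISS (open row4); precharges=6
Acc 10: bank2 row2 -> MISS (open row2); precharges=7
Acc 11: bank0 row0 -> MISS (open row0); precharges=7

Answer: 7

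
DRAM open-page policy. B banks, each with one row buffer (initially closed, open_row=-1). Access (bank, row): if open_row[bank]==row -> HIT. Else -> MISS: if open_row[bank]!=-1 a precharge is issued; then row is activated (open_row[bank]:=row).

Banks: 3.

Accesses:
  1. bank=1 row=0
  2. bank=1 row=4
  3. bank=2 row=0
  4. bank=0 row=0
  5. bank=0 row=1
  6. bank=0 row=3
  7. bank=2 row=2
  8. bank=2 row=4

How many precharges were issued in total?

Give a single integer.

Answer: 5

Derivation:
Acc 1: bank1 row0 -> MISS (open row0); precharges=0
Acc 2: bank1 row4 -> MISS (open row4); precharges=1
Acc 3: bank2 row0 -> MISS (open row0); precharges=1
Acc 4: bank0 row0 -> MISS (open row0); precharges=1
Acc 5: bank0 row1 -> MISS (open row1); precharges=2
Acc 6: bank0 row3 -> MISS (open row3); precharges=3
Acc 7: bank2 row2 -> MISS (open row2); precharges=4
Acc 8: bank2 row4 -> MISS (open row4); precharges=5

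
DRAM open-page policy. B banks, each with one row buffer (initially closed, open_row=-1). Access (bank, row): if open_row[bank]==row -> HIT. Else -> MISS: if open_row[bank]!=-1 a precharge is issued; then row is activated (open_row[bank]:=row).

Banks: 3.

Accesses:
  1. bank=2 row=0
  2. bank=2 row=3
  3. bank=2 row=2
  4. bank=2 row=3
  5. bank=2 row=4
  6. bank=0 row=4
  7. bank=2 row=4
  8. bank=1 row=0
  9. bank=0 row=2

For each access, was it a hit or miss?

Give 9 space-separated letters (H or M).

Acc 1: bank2 row0 -> MISS (open row0); precharges=0
Acc 2: bank2 row3 -> MISS (open row3); precharges=1
Acc 3: bank2 row2 -> MISS (open row2); precharges=2
Acc 4: bank2 row3 -> MISS (open row3); precharges=3
Acc 5: bank2 row4 -> MISS (open row4); precharges=4
Acc 6: bank0 row4 -> MISS (open row4); precharges=4
Acc 7: bank2 row4 -> HIT
Acc 8: bank1 row0 -> MISS (open row0); precharges=4
Acc 9: bank0 row2 -> MISS (open row2); precharges=5

Answer: M M M M M M H M M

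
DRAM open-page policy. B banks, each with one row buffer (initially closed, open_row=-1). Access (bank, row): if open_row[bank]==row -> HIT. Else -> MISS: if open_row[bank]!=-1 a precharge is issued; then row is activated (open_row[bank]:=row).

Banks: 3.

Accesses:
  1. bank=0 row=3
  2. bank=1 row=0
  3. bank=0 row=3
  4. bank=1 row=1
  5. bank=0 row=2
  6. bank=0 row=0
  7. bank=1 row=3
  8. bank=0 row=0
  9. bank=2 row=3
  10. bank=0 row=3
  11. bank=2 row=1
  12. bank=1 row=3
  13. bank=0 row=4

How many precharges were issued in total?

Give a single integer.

Acc 1: bank0 row3 -> MISS (open row3); precharges=0
Acc 2: bank1 row0 -> MISS (open row0); precharges=0
Acc 3: bank0 row3 -> HIT
Acc 4: bank1 row1 -> MISS (open row1); precharges=1
Acc 5: bank0 row2 -> MISS (open row2); precharges=2
Acc 6: bank0 row0 -> MISS (open row0); precharges=3
Acc 7: bank1 row3 -> MISS (open row3); precharges=4
Acc 8: bank0 row0 -> HIT
Acc 9: bank2 row3 -> MISS (open row3); precharges=4
Acc 10: bank0 row3 -> MISS (open row3); precharges=5
Acc 11: bank2 row1 -> MISS (open row1); precharges=6
Acc 12: bank1 row3 -> HIT
Acc 13: bank0 row4 -> MISS (open row4); precharges=7

Answer: 7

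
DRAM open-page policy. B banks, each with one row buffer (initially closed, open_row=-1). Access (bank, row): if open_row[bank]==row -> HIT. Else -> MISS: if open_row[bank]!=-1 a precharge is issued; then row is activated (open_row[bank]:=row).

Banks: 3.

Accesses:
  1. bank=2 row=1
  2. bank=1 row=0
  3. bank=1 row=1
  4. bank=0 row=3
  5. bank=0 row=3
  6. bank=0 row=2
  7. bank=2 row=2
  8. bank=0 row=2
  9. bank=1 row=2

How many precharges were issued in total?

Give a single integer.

Answer: 4

Derivation:
Acc 1: bank2 row1 -> MISS (open row1); precharges=0
Acc 2: bank1 row0 -> MISS (open row0); precharges=0
Acc 3: bank1 row1 -> MISS (open row1); precharges=1
Acc 4: bank0 row3 -> MISS (open row3); precharges=1
Acc 5: bank0 row3 -> HIT
Acc 6: bank0 row2 -> MISS (open row2); precharges=2
Acc 7: bank2 row2 -> MISS (open row2); precharges=3
Acc 8: bank0 row2 -> HIT
Acc 9: bank1 row2 -> MISS (open row2); precharges=4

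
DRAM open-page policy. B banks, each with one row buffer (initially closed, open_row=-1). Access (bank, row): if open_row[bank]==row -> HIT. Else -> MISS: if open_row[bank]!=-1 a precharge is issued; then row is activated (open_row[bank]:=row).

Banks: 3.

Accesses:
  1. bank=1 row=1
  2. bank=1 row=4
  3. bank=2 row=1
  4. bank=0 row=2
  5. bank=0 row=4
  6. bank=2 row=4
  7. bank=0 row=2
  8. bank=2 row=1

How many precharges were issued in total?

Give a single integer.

Acc 1: bank1 row1 -> MISS (open row1); precharges=0
Acc 2: bank1 row4 -> MISS (open row4); precharges=1
Acc 3: bank2 row1 -> MISS (open row1); precharges=1
Acc 4: bank0 row2 -> MISS (open row2); precharges=1
Acc 5: bank0 row4 -> MISS (open row4); precharges=2
Acc 6: bank2 row4 -> MISS (open row4); precharges=3
Acc 7: bank0 row2 -> MISS (open row2); precharges=4
Acc 8: bank2 row1 -> MISS (open row1); precharges=5

Answer: 5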